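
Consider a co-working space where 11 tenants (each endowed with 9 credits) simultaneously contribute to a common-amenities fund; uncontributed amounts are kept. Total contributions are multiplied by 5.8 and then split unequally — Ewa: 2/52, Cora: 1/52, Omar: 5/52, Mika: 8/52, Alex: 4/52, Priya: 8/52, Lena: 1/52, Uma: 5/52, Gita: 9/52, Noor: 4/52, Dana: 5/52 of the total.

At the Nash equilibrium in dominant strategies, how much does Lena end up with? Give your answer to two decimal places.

A player with share s gets back 5.8·s per unit contributed, so full contribution is dominant for anyone with s > 1/5.8 = 0.1724 and zero contribution is dominant for anyone below.
Gita alone (share 9/52) is above the threshold, contributing 9; the remaining 10 contribute 0. Total contributed: 9.
Lena keeps 9 and receives 5.8 × 9 × 1/52 = 1.00 from the common-amenities fund, for a payoff of 10.00.

10.00 credits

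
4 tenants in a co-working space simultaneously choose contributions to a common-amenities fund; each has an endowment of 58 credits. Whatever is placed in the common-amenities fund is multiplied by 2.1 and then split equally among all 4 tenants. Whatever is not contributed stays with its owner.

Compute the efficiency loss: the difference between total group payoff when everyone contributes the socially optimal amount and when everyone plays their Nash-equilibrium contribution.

Each contributed unit returns 2.1/4 = 0.5250 to its contributor — below 1 — so contributing 0 is dominant for every player. At the Nash equilibrium everyone keeps their 58, and the group total is 4 × 58 = 232.
Each contributed unit returns 2.100 to the group as a whole (0.5250 to each of 4 players), which exceeds 1, so the social optimum is full contribution: group total = 2.100 × 232 = 487.20.
Efficiency loss = 487.20 − 232 = 255.20.

255.20 credits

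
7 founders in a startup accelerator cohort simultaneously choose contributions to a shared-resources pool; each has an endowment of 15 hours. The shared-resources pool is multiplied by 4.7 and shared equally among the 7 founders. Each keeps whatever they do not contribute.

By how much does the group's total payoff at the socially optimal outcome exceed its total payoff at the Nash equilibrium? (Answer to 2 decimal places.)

388.50 hours

Each contributed unit returns 4.7/7 = 0.6714 to its contributor — below 1 — so contributing 0 is dominant for every player. At the Nash equilibrium everyone keeps their 15, and the group total is 7 × 15 = 105.
Each contributed unit returns 4.700 to the group as a whole (0.6714 to each of 7 players), which exceeds 1, so the social optimum is full contribution: group total = 4.700 × 105 = 493.50.
Efficiency loss = 493.50 − 105 = 388.50.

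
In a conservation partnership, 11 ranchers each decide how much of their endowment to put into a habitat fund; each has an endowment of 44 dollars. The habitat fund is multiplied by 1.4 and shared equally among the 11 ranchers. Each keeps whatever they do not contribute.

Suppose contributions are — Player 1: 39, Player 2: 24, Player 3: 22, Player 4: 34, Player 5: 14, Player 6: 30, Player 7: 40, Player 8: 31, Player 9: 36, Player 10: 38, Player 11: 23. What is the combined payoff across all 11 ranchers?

616.40 dollars

Total contributed: 39 + 24 + 22 + 34 + 14 + 30 + 40 + 31 + 36 + 38 + 23 = 331; total kept: 11 × 44 − 331 = 153.
The habitat fund pays out 1.4 × 331 = 463.40 in aggregate.
Group total = 153 + 463.40 = 616.40.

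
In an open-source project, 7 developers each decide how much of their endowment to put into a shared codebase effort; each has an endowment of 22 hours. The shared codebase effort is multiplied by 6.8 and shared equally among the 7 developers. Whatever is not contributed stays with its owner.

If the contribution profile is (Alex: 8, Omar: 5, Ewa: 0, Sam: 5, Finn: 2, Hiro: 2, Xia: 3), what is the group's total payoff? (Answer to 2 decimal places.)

299.00 hours

Total contributed: 8 + 5 + 0 + 5 + 2 + 2 + 3 = 25; total kept: 7 × 22 − 25 = 129.
The shared codebase effort pays out 6.8 × 25 = 170.00 in aggregate.
Group total = 129 + 170.00 = 299.00.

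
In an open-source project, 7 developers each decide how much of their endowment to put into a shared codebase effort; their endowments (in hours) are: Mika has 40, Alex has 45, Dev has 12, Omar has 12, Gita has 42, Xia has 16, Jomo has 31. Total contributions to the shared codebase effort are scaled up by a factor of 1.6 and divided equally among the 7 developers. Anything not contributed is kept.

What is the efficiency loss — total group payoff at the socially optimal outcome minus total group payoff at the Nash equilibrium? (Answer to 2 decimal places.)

The private return per contributed unit is 1.6/7 = 0.2286 < 1 for every player regardless of endowment, so the Nash equilibrium is zero contribution and the group total is Σ E_j = 40 + 45 + 12 + 12 + 42 + 16 + 31 = 198.
Each contributed unit returns 1.600 to the group, so the social optimum is full contribution by everyone: group total = 1.600 × 198 = 316.80.
Efficiency loss = (1.600 − 1) × 198 = 118.80.

118.80 hours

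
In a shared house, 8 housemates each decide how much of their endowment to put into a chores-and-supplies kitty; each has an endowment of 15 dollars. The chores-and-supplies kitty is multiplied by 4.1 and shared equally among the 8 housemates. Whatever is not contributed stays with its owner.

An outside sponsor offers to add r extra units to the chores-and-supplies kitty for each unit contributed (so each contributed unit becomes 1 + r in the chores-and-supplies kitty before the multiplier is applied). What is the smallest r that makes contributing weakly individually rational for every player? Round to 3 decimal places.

With matching at rate r, one contributed unit becomes (1 + r) in the chores-and-supplies kitty and returns 4.1 × (1 + r) / 8 to the contributor.
Setting this equal to 1: 1 + r = 8/4.1 = 1.9512.
So the minimum matching rate is r = 1.9512 − 1 = 0.951.

0.951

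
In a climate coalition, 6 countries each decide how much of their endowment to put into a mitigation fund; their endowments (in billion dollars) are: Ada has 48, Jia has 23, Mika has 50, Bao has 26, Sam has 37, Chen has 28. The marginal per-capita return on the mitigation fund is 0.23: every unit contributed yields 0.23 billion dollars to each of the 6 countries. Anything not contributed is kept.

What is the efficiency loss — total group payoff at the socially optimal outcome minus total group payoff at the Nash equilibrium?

The private return per contributed unit is 0.23 < 1 for everyone, so the Nash equilibrium is zero contribution and the group total is Σ E_j = 48 + 23 + 50 + 26 + 37 + 28 = 212.
Each contributed unit returns 1.380 to the group, so the social optimum is full contribution by everyone: group total = 1.380 × 212 = 292.56.
Efficiency loss = (1.380 − 1) × 212 = 80.56.

80.56 billion dollars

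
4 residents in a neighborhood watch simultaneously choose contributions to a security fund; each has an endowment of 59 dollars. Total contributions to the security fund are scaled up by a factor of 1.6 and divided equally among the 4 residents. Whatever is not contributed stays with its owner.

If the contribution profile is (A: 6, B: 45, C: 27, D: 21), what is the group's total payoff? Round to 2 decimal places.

295.40 dollars

Total contributed: 6 + 45 + 27 + 21 = 99; total kept: 4 × 59 − 99 = 137.
The security fund pays out 1.6 × 99 = 158.40 in aggregate.
Group total = 137 + 158.40 = 295.40.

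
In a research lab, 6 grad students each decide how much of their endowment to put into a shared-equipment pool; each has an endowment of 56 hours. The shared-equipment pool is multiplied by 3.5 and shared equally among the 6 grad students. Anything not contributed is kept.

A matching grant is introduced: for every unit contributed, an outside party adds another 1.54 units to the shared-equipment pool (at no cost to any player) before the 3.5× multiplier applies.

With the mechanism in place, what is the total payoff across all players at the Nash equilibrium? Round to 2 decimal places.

Under the mechanism each unit contributed yields 3.5 × 2.54 / 6 = 1.4817 back to its contributor per unit of net cost, which exceeds 1, making full contribution the dominant choice for everyone.
At the Nash equilibrium everyone contributes 56. Group total payoff = 3.5 × 2.54 × 336 = 2987.04.

2987.04 hours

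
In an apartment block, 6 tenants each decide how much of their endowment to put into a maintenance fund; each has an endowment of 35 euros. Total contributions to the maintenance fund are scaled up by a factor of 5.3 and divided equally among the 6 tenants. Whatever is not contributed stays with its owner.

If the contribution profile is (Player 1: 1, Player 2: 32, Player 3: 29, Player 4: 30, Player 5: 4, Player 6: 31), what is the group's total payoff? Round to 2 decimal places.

756.10 euros

Total contributed: 1 + 32 + 29 + 30 + 4 + 31 = 127; total kept: 6 × 35 − 127 = 83.
The maintenance fund pays out 5.3 × 127 = 673.10 in aggregate.
Group total = 83 + 673.10 = 756.10.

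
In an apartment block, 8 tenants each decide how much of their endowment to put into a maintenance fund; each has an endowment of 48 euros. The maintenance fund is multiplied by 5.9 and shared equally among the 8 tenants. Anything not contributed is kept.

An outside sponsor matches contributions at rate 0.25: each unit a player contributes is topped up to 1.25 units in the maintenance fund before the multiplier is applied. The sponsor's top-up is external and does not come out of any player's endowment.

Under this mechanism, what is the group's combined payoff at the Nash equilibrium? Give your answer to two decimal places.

With the mechanism, a contributed unit returns 5.9 × 1.25 / 8 = 0.9219 per unit of net cost — still below 1 — so contributing 0 remains dominant for every player.
Everyone keeps their endowment and the group total is 8 × 48 = 384.

384.00 euros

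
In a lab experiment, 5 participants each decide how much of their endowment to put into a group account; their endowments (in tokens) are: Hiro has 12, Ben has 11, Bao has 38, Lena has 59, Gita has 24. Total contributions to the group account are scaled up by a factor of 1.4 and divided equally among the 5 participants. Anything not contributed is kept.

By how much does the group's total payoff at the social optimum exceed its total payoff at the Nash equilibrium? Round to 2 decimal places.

The private return per contributed unit is 1.4/5 = 0.2800 < 1 for every player regardless of endowment, so the Nash equilibrium is zero contribution and the group total is Σ E_j = 12 + 11 + 38 + 59 + 24 = 144.
Each contributed unit returns 1.400 to the group, so the social optimum is full contribution by everyone: group total = 1.400 × 144 = 201.60.
Efficiency loss = (1.400 − 1) × 144 = 57.60.

57.60 tokens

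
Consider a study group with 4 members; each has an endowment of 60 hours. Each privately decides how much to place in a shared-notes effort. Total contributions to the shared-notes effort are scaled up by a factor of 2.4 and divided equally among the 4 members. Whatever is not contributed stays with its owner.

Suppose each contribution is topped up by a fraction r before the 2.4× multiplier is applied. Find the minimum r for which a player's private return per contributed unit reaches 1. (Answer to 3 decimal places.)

With matching at rate r, one contributed unit becomes (1 + r) in the shared-notes effort and returns 2.4 × (1 + r) / 4 to the contributor.
Setting this equal to 1: 1 + r = 4/2.4 = 1.6667.
So the minimum matching rate is r = 1.6667 − 1 = 0.667.

0.667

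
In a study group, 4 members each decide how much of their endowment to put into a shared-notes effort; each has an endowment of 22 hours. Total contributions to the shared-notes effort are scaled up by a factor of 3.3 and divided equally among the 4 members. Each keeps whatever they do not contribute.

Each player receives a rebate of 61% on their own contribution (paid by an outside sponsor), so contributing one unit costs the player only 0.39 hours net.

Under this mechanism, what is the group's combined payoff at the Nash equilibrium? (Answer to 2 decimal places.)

Under the mechanism each unit contributed yields (3.3/4) / 0.39 = 2.1154 back to its contributor per unit of net cost, which exceeds 1, making full contribution the dominant choice for everyone.
At the Nash equilibrium everyone contributes 22. Group total payoff = 4 × (22 × 0.61 + 3.3 × 22) = 344.08.

344.08 hours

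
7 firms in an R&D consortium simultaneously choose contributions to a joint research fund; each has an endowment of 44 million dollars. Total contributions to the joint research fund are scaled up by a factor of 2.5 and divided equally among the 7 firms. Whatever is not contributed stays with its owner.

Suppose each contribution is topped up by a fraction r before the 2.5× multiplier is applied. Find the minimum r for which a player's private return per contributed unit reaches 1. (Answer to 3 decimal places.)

With matching at rate r, one contributed unit becomes (1 + r) in the joint research fund and returns 2.5 × (1 + r) / 7 to the contributor.
Setting this equal to 1: 1 + r = 7/2.5 = 2.8000.
So the minimum matching rate is r = 2.8000 − 1 = 1.800.

1.800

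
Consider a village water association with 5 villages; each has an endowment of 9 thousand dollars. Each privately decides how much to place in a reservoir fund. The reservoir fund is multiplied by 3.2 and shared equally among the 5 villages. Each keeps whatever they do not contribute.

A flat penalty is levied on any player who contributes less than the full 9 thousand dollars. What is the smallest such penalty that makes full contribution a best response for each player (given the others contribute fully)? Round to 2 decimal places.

3.24 thousand dollars

Given the others contribute fully, the best deviation is to contribute 0 (any partial contribution still incurs the fine and gives up units whose private return 0.6400 is below 1).
Deviating from 9 to 0 saves 9 thousand dollars but forfeits the deviator's share of the drop in the reservoir fund: 3.2/5 × 9 = 5.76.
So the deviation gain is 9 − 5.76 = 3.24, and the fine must be at least 3.24 thousand dollars to wipe it out.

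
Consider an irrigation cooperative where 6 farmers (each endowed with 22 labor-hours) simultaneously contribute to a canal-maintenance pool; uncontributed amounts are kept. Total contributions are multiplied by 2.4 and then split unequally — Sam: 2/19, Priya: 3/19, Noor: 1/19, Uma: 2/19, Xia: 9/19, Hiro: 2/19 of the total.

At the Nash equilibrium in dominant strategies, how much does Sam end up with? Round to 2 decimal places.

For player j, contributing a unit is worthwhile iff 2.4 × (j's share) ≥ 1, i.e. iff j's share is at least 0.4167.
Xia alone (share 9/19) is above the threshold, contributing 22; the remaining 5 contribute 0. Total contributed: 22.
Sam keeps 22 and receives 2.4 × 22 × 2/19 = 5.56 from the canal-maintenance pool, for a payoff of 27.56.

27.56 labor-hours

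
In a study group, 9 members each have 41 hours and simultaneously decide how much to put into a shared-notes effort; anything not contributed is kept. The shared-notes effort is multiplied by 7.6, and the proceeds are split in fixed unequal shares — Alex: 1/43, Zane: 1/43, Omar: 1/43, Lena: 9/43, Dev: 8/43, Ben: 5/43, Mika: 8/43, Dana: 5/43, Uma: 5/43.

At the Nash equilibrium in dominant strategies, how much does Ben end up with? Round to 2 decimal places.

Each unit j contributes comes back to j as 7.6 × (j's share), so j prefers to contribute only if that share exceeds 1/7.6 = 0.1316; otherwise keeping the unit dominates.
The shares above 0.1316 belong to Lena, Dev and Mika, contributing 41 each; the remaining 6 contribute 0. Total contributed: 123.
Ben keeps 41 and receives 7.6 × 123 × 5/43 = 108.70 from the shared-notes effort, for a payoff of 149.70.

149.70 hours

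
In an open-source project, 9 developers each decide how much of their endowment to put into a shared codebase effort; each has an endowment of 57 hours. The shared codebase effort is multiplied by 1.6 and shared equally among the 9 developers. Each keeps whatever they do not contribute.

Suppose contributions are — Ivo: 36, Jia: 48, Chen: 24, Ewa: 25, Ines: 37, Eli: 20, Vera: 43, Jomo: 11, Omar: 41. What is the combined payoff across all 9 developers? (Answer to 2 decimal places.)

Total contributed: 36 + 48 + 24 + 25 + 37 + 20 + 43 + 11 + 41 = 285; total kept: 9 × 57 − 285 = 228.
The shared codebase effort pays out 1.6 × 285 = 456.00 in aggregate.
Group total = 228 + 456.00 = 684.00.

684.00 hours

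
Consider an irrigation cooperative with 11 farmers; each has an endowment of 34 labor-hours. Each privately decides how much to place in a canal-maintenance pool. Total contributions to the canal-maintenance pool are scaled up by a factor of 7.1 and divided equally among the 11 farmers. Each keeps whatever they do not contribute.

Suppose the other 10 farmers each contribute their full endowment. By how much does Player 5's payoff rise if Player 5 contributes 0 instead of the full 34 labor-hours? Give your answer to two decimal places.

12.05 labor-hours

Switching from a contribution of 34 to 0 lets Player 5 keep an extra 34 labor-hours, but lowers the canal-maintenance pool by 34, which costs Player 5 their own share of that drop: 7.1/11 × 34 = 21.95.
Net gain = 34 − 21.95 = 12.05. The private return per contributed unit (0.6455) is below 1, so free-riding is indeed the best response regardless of what the others do.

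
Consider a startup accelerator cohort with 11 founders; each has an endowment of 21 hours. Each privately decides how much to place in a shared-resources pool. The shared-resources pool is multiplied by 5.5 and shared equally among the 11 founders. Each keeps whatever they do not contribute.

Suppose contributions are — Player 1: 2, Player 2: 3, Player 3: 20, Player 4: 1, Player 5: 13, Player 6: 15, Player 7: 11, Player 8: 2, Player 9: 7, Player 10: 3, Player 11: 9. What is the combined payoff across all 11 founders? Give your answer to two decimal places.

Total contributed: 2 + 3 + 20 + 1 + 13 + 15 + 11 + 2 + 7 + 3 + 9 = 86; total kept: 11 × 21 − 86 = 145.
The shared-resources pool pays out 5.5 × 86 = 473.00 in aggregate.
Group total = 145 + 473.00 = 618.00.

618.00 hours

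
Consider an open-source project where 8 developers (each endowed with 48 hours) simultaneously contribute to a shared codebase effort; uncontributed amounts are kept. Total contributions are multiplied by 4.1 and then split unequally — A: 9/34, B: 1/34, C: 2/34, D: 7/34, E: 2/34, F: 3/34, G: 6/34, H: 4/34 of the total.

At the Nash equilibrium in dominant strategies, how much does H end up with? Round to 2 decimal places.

71.15 hours

Each unit j contributes comes back to j as 4.1 × (j's share), so j prefers to contribute only if that share exceeds 1/4.1 = 0.2439; otherwise keeping the unit dominates.
Only A (9/34) clears that bar, contributing 48; the remaining 7 contribute 0. Total contributed: 48.
H keeps 48 and receives 4.1 × 48 × 4/34 = 23.15 from the shared codebase effort, for a payoff of 71.15.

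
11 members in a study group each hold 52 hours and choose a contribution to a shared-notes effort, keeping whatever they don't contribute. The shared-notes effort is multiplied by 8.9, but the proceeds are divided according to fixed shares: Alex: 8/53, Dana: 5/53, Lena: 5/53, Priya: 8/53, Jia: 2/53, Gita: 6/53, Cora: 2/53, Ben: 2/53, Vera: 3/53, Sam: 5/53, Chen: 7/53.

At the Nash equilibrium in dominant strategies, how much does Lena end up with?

226.64 hours

For player j, contributing a unit is worthwhile iff 8.9 × (j's share) ≥ 1, i.e. iff j's share is at least 0.1124.
Alex, Priya, Gita and Chen are above the threshold, contributing 52 each; the remaining 7 contribute 0. Total contributed: 208.
Lena keeps 52 and receives 8.9 × 208 × 5/53 = 174.64 from the shared-notes effort, for a payoff of 226.64.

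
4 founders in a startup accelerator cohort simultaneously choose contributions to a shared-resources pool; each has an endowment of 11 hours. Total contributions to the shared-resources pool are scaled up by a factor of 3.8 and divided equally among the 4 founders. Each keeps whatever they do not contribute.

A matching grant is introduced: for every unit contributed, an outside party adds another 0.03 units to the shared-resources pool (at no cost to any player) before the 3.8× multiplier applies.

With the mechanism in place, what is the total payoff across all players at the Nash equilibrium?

44.00 hours

With the mechanism, a contributed unit returns 3.8 × 1.03 / 4 = 0.9785 per unit of net cost — still below 1 — so contributing 0 remains dominant for every player.
Everyone keeps their endowment and the group total is 4 × 11 = 44.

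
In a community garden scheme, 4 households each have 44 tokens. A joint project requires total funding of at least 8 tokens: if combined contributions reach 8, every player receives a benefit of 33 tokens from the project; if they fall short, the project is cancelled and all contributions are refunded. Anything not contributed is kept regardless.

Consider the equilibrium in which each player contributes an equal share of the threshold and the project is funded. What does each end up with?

Equal share of the threshold: 8/4 = 2.
At this profile no one gains by cutting their contribution: any cut drops the total below 8, the project is cancelled, contributions are refunded, and the deviator ends with 44, which is less than 44 − 2 + 33 = 75. Contributing more than 2 just wastes the excess. So contributing exactly 2 is a best response.
Each player's payoff: 44 − 2 + 33 = 75.

75 tokens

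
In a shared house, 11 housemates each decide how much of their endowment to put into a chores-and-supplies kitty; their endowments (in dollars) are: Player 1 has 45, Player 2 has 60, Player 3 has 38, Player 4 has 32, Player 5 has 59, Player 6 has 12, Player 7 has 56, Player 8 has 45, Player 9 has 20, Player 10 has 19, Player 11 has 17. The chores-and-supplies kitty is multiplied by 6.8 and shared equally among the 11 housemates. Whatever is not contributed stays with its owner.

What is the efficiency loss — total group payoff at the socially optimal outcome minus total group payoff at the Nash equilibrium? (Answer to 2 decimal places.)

2337.40 dollars

The private return per contributed unit is 6.8/11 = 0.6182 < 1 for every player regardless of endowment, so the Nash equilibrium is zero contribution and the group total is Σ E_j = 45 + 60 + 38 + 32 + 59 + 12 + 56 + 45 + 20 + 19 + 17 = 403.
Each contributed unit returns 6.800 to the group, so the social optimum is full contribution by everyone: group total = 6.800 × 403 = 2740.40.
Efficiency loss = (6.800 − 1) × 403 = 2337.40.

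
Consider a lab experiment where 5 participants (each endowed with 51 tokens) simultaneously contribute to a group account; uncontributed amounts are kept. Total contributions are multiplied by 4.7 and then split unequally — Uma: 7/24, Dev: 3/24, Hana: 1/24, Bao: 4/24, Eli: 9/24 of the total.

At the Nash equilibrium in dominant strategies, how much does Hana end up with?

70.98 tokens

Player j's private return per contributed unit is 4.7 × (j's share). Contributing is weakly dominant for j when that share is at least 1/4.7 = 0.2128, and contributing 0 is dominant otherwise.
Uma and Eli clear that bar, contributing 51 each; the remaining 3 contribute 0. Total contributed: 102.
Hana keeps 51 and receives 4.7 × 102 × 1/24 = 19.98 from the group account, for a payoff of 70.98.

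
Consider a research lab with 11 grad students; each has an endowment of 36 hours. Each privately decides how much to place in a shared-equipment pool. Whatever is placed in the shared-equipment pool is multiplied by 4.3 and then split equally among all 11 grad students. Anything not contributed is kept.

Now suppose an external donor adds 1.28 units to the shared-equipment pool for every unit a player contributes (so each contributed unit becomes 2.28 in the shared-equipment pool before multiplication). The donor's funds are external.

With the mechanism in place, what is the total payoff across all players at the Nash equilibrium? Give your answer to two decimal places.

With the mechanism, a contributed unit returns 4.3 × 2.28 / 11 = 0.8913 per unit of net cost — still below 1 — so contributing 0 remains dominant for every player.
Everyone keeps their endowment and the group total is 11 × 36 = 396.

396.00 hours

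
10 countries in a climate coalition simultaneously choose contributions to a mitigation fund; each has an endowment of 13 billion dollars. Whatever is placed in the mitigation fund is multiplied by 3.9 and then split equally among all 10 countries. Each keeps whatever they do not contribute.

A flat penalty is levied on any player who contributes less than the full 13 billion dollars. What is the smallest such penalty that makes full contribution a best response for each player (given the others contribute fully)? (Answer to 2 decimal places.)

Given the others contribute fully, the best deviation is to contribute 0 (any partial contribution still incurs the fine and gives up units whose private return 0.3900 is below 1).
Deviating from 13 to 0 saves 13 billion dollars but forfeits the deviator's share of the drop in the mitigation fund: 3.9/10 × 13 = 5.07.
So the deviation gain is 13 − 5.07 = 7.93, and the fine must be at least 7.93 billion dollars to wipe it out.

7.93 billion dollars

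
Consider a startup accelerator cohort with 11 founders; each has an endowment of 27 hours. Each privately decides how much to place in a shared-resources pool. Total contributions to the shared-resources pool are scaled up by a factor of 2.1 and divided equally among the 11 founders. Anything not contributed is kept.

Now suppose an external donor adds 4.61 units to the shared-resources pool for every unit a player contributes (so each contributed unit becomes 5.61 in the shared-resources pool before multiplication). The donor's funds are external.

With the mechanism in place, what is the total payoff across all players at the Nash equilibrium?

3498.96 hours

Under the mechanism each unit contributed yields 2.1 × 5.61 / 11 = 1.0710 back to its contributor per unit of net cost, which exceeds 1, making full contribution the dominant choice for everyone.
At the Nash equilibrium everyone contributes 27. Group total payoff = 2.1 × 5.61 × 297 = 3498.96.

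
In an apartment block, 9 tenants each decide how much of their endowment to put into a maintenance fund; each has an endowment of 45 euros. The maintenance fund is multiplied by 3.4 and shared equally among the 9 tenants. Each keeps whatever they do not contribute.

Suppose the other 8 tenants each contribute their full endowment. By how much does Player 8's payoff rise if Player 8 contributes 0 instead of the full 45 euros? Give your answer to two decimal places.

28.00 euros

Switching from a contribution of 45 to 0 lets Player 8 keep an extra 45 euros, but lowers the maintenance fund by 45, which costs Player 8 their own share of that drop: 3.4/9 × 45 = 17.00.
Net gain = 45 − 17.00 = 28.00. The private return per contributed unit (0.3778) is below 1, so free-riding is indeed the best response regardless of what the others do.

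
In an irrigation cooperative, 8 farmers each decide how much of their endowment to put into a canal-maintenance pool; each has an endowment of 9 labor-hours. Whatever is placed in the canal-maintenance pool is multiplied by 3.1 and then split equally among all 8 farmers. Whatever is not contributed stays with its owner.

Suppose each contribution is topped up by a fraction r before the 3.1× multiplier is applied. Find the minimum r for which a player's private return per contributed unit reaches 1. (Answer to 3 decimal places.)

1.581

With matching at rate r, one contributed unit becomes (1 + r) in the canal-maintenance pool and returns 3.1 × (1 + r) / 8 to the contributor.
Setting this equal to 1: 1 + r = 8/3.1 = 2.5806.
So the minimum matching rate is r = 2.5806 − 1 = 1.581.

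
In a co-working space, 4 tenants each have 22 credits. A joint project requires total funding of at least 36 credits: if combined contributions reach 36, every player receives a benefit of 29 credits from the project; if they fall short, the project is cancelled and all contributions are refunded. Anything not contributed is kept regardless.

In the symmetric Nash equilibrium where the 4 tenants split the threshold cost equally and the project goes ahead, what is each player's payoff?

42 credits

Equal share of the threshold: 36/4 = 9.
At this profile no one gains by cutting their contribution: any cut drops the total below 36, the project is cancelled, contributions are refunded, and the deviator ends with 22, which is less than 22 − 9 + 29 = 42. Contributing more than 9 just wastes the excess. So contributing exactly 9 is a best response.
Each player's payoff: 22 − 9 + 29 = 42.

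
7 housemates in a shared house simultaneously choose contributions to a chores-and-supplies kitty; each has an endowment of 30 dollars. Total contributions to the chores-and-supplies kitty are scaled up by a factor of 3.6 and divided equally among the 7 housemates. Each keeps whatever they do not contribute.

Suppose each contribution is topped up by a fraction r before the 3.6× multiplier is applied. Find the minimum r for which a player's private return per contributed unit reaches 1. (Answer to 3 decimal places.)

0.944

With matching at rate r, one contributed unit becomes (1 + r) in the chores-and-supplies kitty and returns 3.6 × (1 + r) / 7 to the contributor.
Setting this equal to 1: 1 + r = 7/3.6 = 1.9444.
So the minimum matching rate is r = 1.9444 − 1 = 0.944.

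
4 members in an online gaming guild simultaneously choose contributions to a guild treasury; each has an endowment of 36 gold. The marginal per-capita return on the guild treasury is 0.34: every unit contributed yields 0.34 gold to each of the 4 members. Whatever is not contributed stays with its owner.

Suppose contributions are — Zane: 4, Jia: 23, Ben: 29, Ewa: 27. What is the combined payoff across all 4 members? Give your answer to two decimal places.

Total contributed: 4 + 23 + 29 + 27 = 83; total kept: 4 × 36 − 83 = 61.
The guild treasury pays out 0.34 × 4 × 83 = 112.88 in aggregate.
Group total = 61 + 112.88 = 173.88.

173.88 gold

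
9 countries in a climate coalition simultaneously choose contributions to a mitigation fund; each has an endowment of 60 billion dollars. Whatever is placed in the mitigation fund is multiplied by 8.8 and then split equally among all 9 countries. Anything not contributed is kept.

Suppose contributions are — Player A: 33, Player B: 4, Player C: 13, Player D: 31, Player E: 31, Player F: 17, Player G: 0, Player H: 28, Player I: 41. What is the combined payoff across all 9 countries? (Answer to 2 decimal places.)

Total contributed: 33 + 4 + 13 + 31 + 31 + 17 + 0 + 28 + 41 = 198; total kept: 9 × 60 − 198 = 342.
The mitigation fund pays out 8.8 × 198 = 1742.40 in aggregate.
Group total = 342 + 1742.40 = 2084.40.

2084.40 billion dollars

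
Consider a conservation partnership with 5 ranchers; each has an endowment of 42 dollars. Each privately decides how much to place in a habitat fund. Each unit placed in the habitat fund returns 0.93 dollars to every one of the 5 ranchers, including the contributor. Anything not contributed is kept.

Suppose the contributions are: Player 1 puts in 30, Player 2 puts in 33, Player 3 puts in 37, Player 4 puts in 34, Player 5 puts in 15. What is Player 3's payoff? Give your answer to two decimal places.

143.57 dollars

Total contributed: 30 + 33 + 37 + 34 + 15 = 149.
Each receives 0.93 × 149 = 138.57 from the habitat fund.
Player 3 keeps 42 − 37 = 5, so Player 3's payoff is 5 + 138.57 = 143.57.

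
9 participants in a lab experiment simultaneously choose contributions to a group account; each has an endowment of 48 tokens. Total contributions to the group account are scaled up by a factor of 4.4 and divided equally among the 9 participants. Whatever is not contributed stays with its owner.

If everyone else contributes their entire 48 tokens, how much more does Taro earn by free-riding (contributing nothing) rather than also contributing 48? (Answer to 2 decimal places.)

24.53 tokens

Switching from a contribution of 48 to 0 lets Taro keep an extra 48 tokens, but lowers the group account by 48, which costs Taro their own share of that drop: 4.4/9 × 48 = 23.47.
Net gain = 48 − 23.47 = 24.53. The private return per contributed unit (0.4889) is below 1, so free-riding is indeed the best response regardless of what the others do.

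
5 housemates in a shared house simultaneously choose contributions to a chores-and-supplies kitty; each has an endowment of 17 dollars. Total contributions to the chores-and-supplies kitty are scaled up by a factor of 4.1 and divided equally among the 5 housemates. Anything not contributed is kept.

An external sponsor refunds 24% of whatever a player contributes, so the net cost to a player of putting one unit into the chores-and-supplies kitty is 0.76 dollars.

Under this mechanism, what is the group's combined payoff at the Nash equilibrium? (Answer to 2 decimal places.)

368.90 dollars

The effective private return per unit is now (4.1/5) / 0.76 = 1.0789 > 1, so every player's dominant strategy flips to full contribution.
So the Nash equilibrium is full contribution by all 5; the group earns 5 × (17 × 0.24 + 4.1 × 17) = 368.90.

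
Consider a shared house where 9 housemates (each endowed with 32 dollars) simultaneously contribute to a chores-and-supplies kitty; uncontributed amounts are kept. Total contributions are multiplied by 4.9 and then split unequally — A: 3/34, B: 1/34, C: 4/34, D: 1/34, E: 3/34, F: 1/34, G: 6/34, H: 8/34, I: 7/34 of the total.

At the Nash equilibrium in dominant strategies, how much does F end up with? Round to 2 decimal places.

41.22 dollars

A player with share s gets back 4.9·s per unit contributed, so full contribution is dominant for anyone with s > 1/4.9 = 0.2041 and zero contribution is dominant for anyone below.
The shares above 0.2041 belong to H and I, contributing 32 each; the remaining 7 contribute 0. Total contributed: 64.
F keeps 32 and receives 4.9 × 64 × 1/34 = 9.22 from the chores-and-supplies kitty, for a payoff of 41.22.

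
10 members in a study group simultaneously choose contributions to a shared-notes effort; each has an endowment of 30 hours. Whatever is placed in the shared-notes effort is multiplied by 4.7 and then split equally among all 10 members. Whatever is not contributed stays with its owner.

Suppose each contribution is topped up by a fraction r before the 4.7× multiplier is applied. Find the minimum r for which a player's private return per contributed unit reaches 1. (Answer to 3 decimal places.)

1.128

With matching at rate r, one contributed unit becomes (1 + r) in the shared-notes effort and returns 4.7 × (1 + r) / 10 to the contributor.
Setting this equal to 1: 1 + r = 10/4.7 = 2.1277.
So the minimum matching rate is r = 2.1277 − 1 = 1.128.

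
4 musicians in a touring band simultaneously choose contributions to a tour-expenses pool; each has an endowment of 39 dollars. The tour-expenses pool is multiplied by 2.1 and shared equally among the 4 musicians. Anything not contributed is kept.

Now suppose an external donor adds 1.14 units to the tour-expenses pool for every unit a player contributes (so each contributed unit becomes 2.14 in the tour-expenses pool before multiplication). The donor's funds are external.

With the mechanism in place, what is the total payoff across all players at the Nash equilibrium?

The effective private return per unit is now 2.1 × 2.14 / 4 = 1.1235 > 1, so every player's dominant strategy flips to full contribution.
At the Nash equilibrium everyone contributes 39. Group total payoff = 2.1 × 2.14 × 156 = 701.06.

701.06 dollars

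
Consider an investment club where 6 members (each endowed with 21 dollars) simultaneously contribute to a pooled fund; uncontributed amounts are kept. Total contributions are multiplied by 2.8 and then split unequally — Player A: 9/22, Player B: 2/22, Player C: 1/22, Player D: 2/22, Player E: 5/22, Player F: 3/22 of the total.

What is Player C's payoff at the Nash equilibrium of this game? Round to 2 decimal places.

23.67 dollars

Player j's private return per contributed unit is 2.8 × (j's share). Contributing is weakly dominant for j when that share is at least 1/2.8 = 0.3571, and contributing 0 is dominant otherwise.
The only share above 0.3571 is Player A's 9/22, contributing 21; the remaining 5 contribute 0. Total contributed: 21.
Player C keeps 21 and receives 2.8 × 21 × 1/22 = 2.67 from the pooled fund, for a payoff of 23.67.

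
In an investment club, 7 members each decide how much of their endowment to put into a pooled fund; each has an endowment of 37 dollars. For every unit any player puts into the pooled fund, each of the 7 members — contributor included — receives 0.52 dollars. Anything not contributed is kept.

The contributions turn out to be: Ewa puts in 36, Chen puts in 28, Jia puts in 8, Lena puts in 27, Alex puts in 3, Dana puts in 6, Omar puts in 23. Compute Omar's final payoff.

Total contributed: 36 + 28 + 8 + 27 + 3 + 6 + 23 = 131.
Each receives 0.52 × 131 = 68.12 from the pooled fund.
Omar keeps 37 − 23 = 14, so Omar's payoff is 14 + 68.12 = 82.12.

82.12 dollars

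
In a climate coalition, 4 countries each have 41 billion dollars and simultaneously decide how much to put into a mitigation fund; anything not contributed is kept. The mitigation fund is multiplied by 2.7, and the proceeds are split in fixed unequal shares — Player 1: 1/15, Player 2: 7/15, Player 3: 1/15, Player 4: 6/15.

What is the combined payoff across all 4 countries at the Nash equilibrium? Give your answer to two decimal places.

303.40 billion dollars

Each unit j contributes comes back to j as 2.7 × (j's share), so j prefers to contribute only if that share exceeds 1/2.7 = 0.3704; otherwise keeping the unit dominates.
The shares above 0.3704 belong to Player 2 and Player 4, contributing 41 each; the remaining 2 contribute 0. Total contributed: 82.
The mitigation fund pays out 2.7 × 82 = 221.40 in total (split across the unequal shares, but the aggregate is all that matters for the group sum).
The 2 free-riders keep 41 each, adding 82. Group total = 82 + 221.40 = 303.40.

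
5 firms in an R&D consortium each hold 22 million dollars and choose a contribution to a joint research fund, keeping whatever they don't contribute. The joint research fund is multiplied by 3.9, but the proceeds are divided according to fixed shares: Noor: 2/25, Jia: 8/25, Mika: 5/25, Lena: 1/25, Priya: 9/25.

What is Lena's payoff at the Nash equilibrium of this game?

Each unit j contributes comes back to j as 3.9 × (j's share), so j prefers to contribute only if that share exceeds 1/3.9 = 0.2564; otherwise keeping the unit dominates.
Jia and Priya are above the threshold, contributing 22 each; the remaining 3 contribute 0. Total contributed: 44.
Lena keeps 22 and receives 3.9 × 44 × 1/25 = 6.86 from the joint research fund, for a payoff of 28.86.

28.86 million dollars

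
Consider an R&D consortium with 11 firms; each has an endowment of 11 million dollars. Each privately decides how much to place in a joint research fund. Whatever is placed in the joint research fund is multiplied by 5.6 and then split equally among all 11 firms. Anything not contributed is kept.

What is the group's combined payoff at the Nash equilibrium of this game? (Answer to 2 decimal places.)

121.00 million dollars

Each contributed unit returns 5.6/11 = 0.5091 to its contributor — below 1 — so contributing 0 is dominant for every player. At the Nash equilibrium everyone keeps their 11, and the group total is 11 × 11 = 121.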